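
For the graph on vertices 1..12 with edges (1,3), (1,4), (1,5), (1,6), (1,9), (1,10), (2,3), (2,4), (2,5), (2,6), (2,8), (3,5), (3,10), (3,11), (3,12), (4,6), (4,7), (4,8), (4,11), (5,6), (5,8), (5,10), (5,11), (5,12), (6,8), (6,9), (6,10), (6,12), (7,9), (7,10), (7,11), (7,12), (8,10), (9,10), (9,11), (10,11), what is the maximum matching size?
6 (matching: (1,10), (2,6), (3,5), (4,8), (7,12), (9,11); upper bound floor(n/2) = floor(12/2) = 6)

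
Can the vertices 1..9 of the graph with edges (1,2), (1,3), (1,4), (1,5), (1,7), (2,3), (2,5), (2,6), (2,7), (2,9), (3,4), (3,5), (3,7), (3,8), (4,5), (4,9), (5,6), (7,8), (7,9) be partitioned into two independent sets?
No (odd cycle of length 3: 3 -> 1 -> 7 -> 3)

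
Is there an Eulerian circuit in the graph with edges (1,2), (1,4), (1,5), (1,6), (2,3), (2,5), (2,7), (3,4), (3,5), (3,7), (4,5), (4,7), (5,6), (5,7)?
Yes (the graph is connected and all 7 vertices have even degree)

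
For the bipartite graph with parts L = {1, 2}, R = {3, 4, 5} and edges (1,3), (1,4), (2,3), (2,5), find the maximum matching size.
2 (matching: (1,4), (2,5); upper bound min(|L|,|R|) = min(2,3) = 2)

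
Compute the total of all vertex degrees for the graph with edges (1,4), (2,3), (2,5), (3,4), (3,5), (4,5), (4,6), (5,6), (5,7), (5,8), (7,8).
22 (handshake: sum of degrees = 2|E| = 2 x 11 = 22)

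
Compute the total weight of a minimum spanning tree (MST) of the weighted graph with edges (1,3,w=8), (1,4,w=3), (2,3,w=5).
16 (MST edges: (1,3,w=8), (1,4,w=3), (2,3,w=5); sum of weights 8 + 3 + 5 = 16)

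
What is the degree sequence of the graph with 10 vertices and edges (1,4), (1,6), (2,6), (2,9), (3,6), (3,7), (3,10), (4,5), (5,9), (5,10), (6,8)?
[4, 3, 3, 2, 2, 2, 2, 2, 1, 1] (degrees: deg(1)=2, deg(2)=2, deg(3)=3, deg(4)=2, deg(5)=3, deg(6)=4, deg(7)=1, deg(8)=1, deg(9)=2, deg(10)=2)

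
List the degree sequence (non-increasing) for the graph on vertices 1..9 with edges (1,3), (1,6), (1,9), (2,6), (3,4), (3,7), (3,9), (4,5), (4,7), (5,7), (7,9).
[4, 4, 3, 3, 3, 2, 2, 1, 0] (degrees: deg(1)=3, deg(2)=1, deg(3)=4, deg(4)=3, deg(5)=2, deg(6)=2, deg(7)=4, deg(8)=0, deg(9)=3)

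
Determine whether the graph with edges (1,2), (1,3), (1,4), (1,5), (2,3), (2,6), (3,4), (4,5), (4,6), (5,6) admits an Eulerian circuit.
No (4 vertices have odd degree: {2, 3, 5, 6}; Eulerian circuit requires 0)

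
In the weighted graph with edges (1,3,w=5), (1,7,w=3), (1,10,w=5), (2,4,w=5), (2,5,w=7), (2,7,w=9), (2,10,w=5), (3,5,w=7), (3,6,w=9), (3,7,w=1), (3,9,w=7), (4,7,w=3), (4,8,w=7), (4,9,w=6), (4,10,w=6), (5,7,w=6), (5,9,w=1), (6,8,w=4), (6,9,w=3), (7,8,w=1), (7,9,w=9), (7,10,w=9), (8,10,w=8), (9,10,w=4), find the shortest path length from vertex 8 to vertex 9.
7 (path: 8 -> 6 -> 9; weights 4 + 3 = 7)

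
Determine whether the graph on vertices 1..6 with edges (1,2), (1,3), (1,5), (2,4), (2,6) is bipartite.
Yes. Partition: {1, 4, 6}, {2, 3, 5}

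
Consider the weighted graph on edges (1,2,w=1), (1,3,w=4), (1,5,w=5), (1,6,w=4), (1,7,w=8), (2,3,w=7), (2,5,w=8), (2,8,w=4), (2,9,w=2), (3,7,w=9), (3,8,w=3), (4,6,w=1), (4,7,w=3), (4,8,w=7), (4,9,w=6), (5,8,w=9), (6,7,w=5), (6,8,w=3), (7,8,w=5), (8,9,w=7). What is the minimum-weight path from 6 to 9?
7 (path: 6 -> 4 -> 9; weights 1 + 6 = 7)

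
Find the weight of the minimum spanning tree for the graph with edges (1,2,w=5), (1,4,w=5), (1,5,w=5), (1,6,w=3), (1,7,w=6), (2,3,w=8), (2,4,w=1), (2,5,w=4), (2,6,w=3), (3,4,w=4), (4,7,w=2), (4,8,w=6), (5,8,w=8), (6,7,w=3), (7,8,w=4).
21 (MST edges: (1,6,w=3), (2,4,w=1), (2,5,w=4), (2,6,w=3), (3,4,w=4), (4,7,w=2), (7,8,w=4); sum of weights 3 + 1 + 4 + 3 + 4 + 2 + 4 = 21)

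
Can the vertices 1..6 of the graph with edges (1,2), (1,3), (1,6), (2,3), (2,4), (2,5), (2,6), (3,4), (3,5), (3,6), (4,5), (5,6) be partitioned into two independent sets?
No (odd cycle of length 3: 6 -> 1 -> 3 -> 6)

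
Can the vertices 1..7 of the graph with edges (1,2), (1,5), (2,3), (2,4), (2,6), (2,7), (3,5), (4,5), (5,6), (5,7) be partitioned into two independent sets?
Yes. Partition: {1, 3, 4, 6, 7}, {2, 5}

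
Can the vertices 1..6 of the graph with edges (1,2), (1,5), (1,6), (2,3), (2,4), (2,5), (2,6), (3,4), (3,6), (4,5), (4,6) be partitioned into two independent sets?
No (odd cycle of length 3: 2 -> 1 -> 6 -> 2)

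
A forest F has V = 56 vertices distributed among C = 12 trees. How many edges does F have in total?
44 (Each of the 12 component trees on V_i vertices has V_i - 1 edges; summing gives V - C = 56 - 12 = 44)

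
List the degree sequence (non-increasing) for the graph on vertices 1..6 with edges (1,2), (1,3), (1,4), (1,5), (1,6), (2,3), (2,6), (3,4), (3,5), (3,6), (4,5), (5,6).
[5, 5, 4, 4, 3, 3] (degrees: deg(1)=5, deg(2)=3, deg(3)=5, deg(4)=3, deg(5)=4, deg(6)=4)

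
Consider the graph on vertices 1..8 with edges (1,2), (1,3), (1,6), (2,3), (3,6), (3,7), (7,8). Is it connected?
No, it has 3 components: {1, 2, 3, 6, 7, 8}, {4}, {5}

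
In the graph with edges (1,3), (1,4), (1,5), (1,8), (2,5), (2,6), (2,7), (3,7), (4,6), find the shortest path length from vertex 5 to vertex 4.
2 (path: 5 -> 1 -> 4, 2 edges)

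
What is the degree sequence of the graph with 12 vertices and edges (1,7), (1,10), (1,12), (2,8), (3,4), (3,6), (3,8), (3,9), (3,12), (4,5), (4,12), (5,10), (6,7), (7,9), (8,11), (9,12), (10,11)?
[5, 4, 3, 3, 3, 3, 3, 3, 2, 2, 2, 1] (degrees: deg(1)=3, deg(2)=1, deg(3)=5, deg(4)=3, deg(5)=2, deg(6)=2, deg(7)=3, deg(8)=3, deg(9)=3, deg(10)=3, deg(11)=2, deg(12)=4)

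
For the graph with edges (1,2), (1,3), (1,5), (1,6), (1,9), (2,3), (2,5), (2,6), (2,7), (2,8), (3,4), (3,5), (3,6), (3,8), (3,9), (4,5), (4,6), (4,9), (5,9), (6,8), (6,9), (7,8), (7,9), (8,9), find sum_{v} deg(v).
48 (handshake: sum of degrees = 2|E| = 2 x 24 = 48)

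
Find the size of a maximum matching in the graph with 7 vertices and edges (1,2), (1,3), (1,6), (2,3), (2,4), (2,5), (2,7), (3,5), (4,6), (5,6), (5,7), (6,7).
3 (matching: (1,6), (2,4), (5,7); upper bound floor(n/2) = floor(7/2) = 3)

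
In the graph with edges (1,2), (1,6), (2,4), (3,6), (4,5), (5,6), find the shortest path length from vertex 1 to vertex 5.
2 (path: 1 -> 6 -> 5, 2 edges)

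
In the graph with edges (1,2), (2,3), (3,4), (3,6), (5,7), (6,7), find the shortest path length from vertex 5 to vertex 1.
5 (path: 5 -> 7 -> 6 -> 3 -> 2 -> 1, 5 edges)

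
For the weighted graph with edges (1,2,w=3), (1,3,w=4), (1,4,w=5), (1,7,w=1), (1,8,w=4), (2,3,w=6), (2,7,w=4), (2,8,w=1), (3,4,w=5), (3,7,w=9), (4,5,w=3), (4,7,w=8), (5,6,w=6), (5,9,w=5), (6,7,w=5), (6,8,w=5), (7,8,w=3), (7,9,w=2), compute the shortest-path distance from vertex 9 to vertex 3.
7 (path: 9 -> 7 -> 1 -> 3; weights 2 + 1 + 4 = 7)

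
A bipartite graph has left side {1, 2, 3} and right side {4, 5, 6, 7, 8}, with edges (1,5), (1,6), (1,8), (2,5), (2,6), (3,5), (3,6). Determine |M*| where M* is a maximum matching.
3 (matching: (1,8), (2,6), (3,5); upper bound min(|L|,|R|) = min(3,5) = 3)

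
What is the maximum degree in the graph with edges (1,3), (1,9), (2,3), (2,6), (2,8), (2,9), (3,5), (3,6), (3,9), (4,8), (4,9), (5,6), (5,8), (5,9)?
5 (attained at vertices 3, 9)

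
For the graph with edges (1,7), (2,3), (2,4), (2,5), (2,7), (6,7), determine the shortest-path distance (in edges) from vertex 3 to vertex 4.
2 (path: 3 -> 2 -> 4, 2 edges)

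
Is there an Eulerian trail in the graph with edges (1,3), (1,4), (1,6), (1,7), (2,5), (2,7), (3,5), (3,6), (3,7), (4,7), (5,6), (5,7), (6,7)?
Yes — and in fact it has an Eulerian circuit (the graph is connected and all 7 vertices have even degree)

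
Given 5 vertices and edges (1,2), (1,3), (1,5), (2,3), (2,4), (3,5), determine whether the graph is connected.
Yes (BFS from 1 visits [1, 2, 3, 5, 4] — all 5 vertices reached)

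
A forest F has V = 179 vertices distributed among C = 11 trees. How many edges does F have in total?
168 (Each of the 11 component trees on V_i vertices has V_i - 1 edges; summing gives V - C = 179 - 11 = 168)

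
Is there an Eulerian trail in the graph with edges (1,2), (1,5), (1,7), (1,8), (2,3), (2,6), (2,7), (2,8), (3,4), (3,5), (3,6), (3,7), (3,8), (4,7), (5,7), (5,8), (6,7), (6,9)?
Yes (the graph is connected and exactly 2 vertices have odd degree: {2, 9}; any Eulerian path must start and end at those)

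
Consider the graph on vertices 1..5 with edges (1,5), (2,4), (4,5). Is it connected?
No, it has 2 components: {1, 2, 4, 5}, {3}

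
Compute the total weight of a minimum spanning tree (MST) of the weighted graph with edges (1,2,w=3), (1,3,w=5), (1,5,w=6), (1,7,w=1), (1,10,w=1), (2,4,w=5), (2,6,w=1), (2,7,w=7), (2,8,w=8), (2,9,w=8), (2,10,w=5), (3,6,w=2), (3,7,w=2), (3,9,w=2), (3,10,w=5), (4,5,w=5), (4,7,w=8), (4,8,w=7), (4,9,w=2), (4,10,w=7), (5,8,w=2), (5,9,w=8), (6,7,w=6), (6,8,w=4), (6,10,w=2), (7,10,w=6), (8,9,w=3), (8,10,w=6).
16 (MST edges: (1,7,w=1), (1,10,w=1), (2,6,w=1), (3,6,w=2), (3,7,w=2), (3,9,w=2), (4,9,w=2), (5,8,w=2), (8,9,w=3); sum of weights 1 + 1 + 1 + 2 + 2 + 2 + 2 + 2 + 3 = 16)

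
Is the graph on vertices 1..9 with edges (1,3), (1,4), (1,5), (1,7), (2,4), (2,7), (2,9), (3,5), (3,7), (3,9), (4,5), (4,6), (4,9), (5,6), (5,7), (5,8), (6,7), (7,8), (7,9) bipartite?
No (odd cycle of length 3: 5 -> 1 -> 4 -> 5)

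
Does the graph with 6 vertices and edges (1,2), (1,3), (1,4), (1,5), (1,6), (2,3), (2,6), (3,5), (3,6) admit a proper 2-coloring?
No (odd cycle of length 3: 5 -> 1 -> 3 -> 5)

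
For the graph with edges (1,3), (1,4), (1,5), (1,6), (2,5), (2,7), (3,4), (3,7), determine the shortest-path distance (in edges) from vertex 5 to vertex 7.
2 (path: 5 -> 2 -> 7, 2 edges)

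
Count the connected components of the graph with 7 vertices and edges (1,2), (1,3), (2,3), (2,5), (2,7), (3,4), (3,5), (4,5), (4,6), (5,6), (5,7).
1 (components: {1, 2, 3, 4, 5, 6, 7})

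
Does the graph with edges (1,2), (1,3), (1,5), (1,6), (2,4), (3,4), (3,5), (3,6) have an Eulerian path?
Yes — and in fact it has an Eulerian circuit (the graph is connected and all 6 vertices have even degree)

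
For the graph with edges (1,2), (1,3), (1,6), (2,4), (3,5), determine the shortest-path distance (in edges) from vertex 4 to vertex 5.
4 (path: 4 -> 2 -> 1 -> 3 -> 5, 4 edges)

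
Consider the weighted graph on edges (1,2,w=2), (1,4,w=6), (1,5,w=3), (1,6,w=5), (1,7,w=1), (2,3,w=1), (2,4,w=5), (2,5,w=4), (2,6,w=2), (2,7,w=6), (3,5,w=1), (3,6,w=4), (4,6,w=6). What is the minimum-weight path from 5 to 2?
2 (path: 5 -> 3 -> 2; weights 1 + 1 = 2)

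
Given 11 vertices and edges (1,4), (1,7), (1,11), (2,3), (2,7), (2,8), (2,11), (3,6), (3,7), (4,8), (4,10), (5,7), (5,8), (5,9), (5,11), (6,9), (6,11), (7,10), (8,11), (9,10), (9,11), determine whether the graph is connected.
Yes (BFS from 1 visits [1, 4, 7, 11, 8, 10, 2, 3, 5, 6, 9] — all 11 vertices reached)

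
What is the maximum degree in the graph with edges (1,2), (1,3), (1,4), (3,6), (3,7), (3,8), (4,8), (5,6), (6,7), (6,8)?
4 (attained at vertices 3, 6)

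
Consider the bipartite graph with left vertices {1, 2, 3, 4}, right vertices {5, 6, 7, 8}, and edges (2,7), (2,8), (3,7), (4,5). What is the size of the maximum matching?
3 (matching: (2,8), (3,7), (4,5); upper bound min(|L|,|R|) = min(4,4) = 4)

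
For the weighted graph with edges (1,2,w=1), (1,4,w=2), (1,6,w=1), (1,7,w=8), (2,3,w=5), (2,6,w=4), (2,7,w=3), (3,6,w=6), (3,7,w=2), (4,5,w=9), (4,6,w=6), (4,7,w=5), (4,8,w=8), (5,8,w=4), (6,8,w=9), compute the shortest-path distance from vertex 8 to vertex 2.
11 (path: 8 -> 4 -> 1 -> 2; weights 8 + 2 + 1 = 11)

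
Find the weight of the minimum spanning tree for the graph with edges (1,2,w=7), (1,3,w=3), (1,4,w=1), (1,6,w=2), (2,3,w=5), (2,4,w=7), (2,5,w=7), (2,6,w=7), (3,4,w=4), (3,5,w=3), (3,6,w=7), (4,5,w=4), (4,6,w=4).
14 (MST edges: (1,3,w=3), (1,4,w=1), (1,6,w=2), (2,3,w=5), (3,5,w=3); sum of weights 3 + 1 + 2 + 5 + 3 = 14)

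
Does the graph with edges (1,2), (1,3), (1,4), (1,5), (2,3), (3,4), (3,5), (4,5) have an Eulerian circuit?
No (2 vertices have odd degree: {4, 5}; Eulerian circuit requires 0)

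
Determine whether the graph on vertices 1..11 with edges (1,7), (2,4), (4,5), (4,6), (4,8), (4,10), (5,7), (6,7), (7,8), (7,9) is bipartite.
Yes. Partition: {1, 2, 3, 5, 6, 8, 9, 10, 11}, {4, 7}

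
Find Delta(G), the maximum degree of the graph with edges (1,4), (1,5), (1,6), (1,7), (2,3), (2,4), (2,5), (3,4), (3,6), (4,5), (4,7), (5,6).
5 (attained at vertex 4)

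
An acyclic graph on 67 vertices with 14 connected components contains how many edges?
53 (Each of the 14 component trees on V_i vertices has V_i - 1 edges; summing gives V - C = 67 - 14 = 53)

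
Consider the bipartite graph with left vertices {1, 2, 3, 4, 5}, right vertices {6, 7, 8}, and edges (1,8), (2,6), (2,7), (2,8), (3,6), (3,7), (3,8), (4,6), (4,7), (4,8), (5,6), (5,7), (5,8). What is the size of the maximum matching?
3 (matching: (1,8), (2,7), (3,6); upper bound min(|L|,|R|) = min(5,3) = 3)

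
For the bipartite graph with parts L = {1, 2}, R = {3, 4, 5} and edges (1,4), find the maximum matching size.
1 (matching: (1,4); upper bound min(|L|,|R|) = min(2,3) = 2)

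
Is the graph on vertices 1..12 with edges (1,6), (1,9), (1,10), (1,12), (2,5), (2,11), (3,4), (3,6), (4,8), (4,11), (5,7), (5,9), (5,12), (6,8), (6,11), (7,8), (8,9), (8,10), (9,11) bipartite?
Yes. Partition: {1, 3, 5, 8, 11}, {2, 4, 6, 7, 9, 10, 12}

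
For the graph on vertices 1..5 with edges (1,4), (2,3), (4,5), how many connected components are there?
2 (components: {1, 4, 5}, {2, 3})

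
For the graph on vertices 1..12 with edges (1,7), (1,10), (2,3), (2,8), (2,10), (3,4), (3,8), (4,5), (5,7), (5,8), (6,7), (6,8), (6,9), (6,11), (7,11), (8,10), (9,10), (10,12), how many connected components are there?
1 (components: {1, 2, 3, 4, 5, 6, 7, 8, 9, 10, 11, 12})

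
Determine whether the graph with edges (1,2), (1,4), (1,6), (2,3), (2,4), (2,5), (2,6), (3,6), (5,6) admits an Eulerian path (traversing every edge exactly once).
Yes (the graph is connected and exactly 2 vertices have odd degree: {1, 2}; any Eulerian path must start and end at those)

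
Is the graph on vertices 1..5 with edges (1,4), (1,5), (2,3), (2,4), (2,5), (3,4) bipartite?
No (odd cycle of length 3: 2 -> 4 -> 3 -> 2)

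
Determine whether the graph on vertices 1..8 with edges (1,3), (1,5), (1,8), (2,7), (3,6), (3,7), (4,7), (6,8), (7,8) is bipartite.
Yes. Partition: {1, 6, 7}, {2, 3, 4, 5, 8}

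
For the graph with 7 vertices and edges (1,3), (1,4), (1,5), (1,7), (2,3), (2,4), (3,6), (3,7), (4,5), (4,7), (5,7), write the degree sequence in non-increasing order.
[4, 4, 4, 4, 3, 2, 1] (degrees: deg(1)=4, deg(2)=2, deg(3)=4, deg(4)=4, deg(5)=3, deg(6)=1, deg(7)=4)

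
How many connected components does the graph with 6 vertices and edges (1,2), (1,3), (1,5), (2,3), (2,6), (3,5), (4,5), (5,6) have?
1 (components: {1, 2, 3, 4, 5, 6})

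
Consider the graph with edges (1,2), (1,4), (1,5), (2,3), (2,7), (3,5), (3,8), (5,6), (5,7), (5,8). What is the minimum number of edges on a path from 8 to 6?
2 (path: 8 -> 5 -> 6, 2 edges)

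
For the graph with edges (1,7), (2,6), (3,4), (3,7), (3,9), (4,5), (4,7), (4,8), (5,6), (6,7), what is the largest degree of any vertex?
4 (attained at vertices 4, 7)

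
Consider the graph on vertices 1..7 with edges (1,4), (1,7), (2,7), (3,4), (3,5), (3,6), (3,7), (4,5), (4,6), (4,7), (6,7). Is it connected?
Yes (BFS from 1 visits [1, 4, 7, 3, 5, 6, 2] — all 7 vertices reached)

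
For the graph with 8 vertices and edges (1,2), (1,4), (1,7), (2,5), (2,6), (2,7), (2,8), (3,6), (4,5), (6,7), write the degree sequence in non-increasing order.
[5, 3, 3, 3, 2, 2, 1, 1] (degrees: deg(1)=3, deg(2)=5, deg(3)=1, deg(4)=2, deg(5)=2, deg(6)=3, deg(7)=3, deg(8)=1)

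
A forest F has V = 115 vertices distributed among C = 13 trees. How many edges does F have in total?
102 (Each of the 13 component trees on V_i vertices has V_i - 1 edges; summing gives V - C = 115 - 13 = 102)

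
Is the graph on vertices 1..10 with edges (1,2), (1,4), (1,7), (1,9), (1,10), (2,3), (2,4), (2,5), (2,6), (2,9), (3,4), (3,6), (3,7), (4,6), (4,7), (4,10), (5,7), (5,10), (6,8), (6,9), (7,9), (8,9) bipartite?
No (odd cycle of length 3: 9 -> 1 -> 7 -> 9)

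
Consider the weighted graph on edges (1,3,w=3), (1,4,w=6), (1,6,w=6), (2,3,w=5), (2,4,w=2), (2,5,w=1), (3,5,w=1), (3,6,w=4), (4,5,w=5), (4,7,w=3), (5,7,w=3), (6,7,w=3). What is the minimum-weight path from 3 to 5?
1 (path: 3 -> 5; weights 1 = 1)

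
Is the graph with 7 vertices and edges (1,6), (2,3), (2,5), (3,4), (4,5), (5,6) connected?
No, it has 2 components: {1, 2, 3, 4, 5, 6}, {7}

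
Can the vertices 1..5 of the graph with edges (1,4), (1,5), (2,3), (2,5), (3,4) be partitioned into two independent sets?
No (odd cycle of length 5: 3 -> 4 -> 1 -> 5 -> 2 -> 3)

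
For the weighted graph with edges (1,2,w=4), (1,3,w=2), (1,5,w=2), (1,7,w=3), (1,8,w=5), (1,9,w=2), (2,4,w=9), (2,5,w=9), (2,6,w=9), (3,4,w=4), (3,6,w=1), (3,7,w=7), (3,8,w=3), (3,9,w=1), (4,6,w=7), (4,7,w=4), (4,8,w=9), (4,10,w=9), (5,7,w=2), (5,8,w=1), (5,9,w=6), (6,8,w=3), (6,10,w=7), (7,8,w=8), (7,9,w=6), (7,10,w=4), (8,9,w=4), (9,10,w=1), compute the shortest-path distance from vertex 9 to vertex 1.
2 (path: 9 -> 1; weights 2 = 2)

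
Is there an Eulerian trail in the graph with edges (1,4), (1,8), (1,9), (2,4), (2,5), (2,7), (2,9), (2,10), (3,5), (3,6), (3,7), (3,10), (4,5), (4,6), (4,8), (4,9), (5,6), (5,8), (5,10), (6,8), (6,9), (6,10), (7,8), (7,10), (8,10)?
Yes (the graph is connected and exactly 2 vertices have odd degree: {1, 2}; any Eulerian path must start and end at those)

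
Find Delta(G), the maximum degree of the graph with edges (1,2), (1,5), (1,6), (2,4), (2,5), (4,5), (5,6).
4 (attained at vertex 5)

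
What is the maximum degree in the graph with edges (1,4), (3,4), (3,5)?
2 (attained at vertices 3, 4)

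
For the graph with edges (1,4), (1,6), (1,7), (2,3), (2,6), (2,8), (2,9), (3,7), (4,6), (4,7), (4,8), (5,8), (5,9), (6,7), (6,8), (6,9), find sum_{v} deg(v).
32 (handshake: sum of degrees = 2|E| = 2 x 16 = 32)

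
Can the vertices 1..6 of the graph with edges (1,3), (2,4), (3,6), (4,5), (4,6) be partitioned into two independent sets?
Yes. Partition: {1, 2, 5, 6}, {3, 4}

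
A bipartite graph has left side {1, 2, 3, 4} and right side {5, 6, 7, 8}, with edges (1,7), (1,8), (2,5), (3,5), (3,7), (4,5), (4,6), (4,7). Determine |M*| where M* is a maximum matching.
4 (matching: (1,8), (2,5), (3,7), (4,6); upper bound min(|L|,|R|) = min(4,4) = 4)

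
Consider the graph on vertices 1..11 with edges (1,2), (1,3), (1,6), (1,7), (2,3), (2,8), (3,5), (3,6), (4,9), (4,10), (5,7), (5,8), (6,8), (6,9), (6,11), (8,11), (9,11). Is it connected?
Yes (BFS from 1 visits [1, 2, 3, 6, 7, 8, 5, 9, 11, 4, 10] — all 11 vertices reached)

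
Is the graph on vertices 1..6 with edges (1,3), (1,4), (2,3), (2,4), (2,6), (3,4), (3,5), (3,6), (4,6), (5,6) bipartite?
No (odd cycle of length 3: 4 -> 1 -> 3 -> 4)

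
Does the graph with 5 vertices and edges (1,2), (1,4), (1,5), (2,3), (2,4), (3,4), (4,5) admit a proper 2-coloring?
No (odd cycle of length 3: 2 -> 1 -> 4 -> 2)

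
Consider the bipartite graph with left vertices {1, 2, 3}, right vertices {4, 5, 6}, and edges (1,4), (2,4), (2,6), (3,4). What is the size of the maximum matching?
2 (matching: (1,4), (2,6); upper bound min(|L|,|R|) = min(3,3) = 3)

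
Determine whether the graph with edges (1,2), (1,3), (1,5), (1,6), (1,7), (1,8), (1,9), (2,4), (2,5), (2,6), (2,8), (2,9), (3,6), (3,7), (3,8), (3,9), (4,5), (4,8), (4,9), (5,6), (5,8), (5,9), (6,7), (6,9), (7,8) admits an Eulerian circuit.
No (2 vertices have odd degree: {1, 3}; Eulerian circuit requires 0)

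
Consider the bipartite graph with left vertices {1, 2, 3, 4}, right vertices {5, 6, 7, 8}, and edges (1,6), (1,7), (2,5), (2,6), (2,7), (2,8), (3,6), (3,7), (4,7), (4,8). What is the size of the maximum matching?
4 (matching: (1,7), (2,5), (3,6), (4,8); upper bound min(|L|,|R|) = min(4,4) = 4)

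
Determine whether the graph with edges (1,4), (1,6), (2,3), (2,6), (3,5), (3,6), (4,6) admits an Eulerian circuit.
No (2 vertices have odd degree: {3, 5}; Eulerian circuit requires 0)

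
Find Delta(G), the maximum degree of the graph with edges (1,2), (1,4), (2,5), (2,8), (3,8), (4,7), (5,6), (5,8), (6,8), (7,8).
5 (attained at vertex 8)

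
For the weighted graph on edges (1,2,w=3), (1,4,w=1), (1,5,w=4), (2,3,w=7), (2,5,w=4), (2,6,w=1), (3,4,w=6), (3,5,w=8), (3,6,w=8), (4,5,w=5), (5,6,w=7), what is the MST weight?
15 (MST edges: (1,2,w=3), (1,4,w=1), (1,5,w=4), (2,6,w=1), (3,4,w=6); sum of weights 3 + 1 + 4 + 1 + 6 = 15)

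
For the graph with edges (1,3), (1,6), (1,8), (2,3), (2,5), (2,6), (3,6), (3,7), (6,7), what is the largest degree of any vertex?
4 (attained at vertices 3, 6)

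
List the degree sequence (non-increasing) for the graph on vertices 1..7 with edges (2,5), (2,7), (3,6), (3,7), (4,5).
[2, 2, 2, 2, 1, 1, 0] (degrees: deg(1)=0, deg(2)=2, deg(3)=2, deg(4)=1, deg(5)=2, deg(6)=1, deg(7)=2)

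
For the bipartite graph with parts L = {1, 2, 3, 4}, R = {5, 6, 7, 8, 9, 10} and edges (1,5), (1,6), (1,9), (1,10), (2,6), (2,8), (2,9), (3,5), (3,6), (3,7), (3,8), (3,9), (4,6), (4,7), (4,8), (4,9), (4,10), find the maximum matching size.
4 (matching: (1,10), (2,9), (3,8), (4,7); upper bound min(|L|,|R|) = min(4,6) = 4)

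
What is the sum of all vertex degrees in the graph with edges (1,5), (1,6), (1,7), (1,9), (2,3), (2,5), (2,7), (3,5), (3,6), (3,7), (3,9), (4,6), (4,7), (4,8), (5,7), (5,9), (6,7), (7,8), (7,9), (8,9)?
40 (handshake: sum of degrees = 2|E| = 2 x 20 = 40)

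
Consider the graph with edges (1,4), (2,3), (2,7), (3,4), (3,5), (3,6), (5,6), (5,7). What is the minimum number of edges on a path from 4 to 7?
3 (path: 4 -> 3 -> 2 -> 7, 3 edges)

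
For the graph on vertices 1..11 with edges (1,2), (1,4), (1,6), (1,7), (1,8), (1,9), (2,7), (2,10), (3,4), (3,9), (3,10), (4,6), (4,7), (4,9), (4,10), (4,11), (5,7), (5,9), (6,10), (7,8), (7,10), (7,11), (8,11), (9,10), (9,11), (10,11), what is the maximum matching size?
5 (matching: (1,8), (3,10), (4,6), (5,9), (7,11); upper bound floor(n/2) = floor(11/2) = 5)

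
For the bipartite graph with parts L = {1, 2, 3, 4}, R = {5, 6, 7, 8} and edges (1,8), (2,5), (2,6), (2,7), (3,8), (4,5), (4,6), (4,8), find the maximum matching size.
3 (matching: (1,8), (2,7), (4,6); upper bound min(|L|,|R|) = min(4,4) = 4)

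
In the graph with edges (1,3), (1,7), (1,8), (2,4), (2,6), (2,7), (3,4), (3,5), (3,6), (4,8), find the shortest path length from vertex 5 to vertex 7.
3 (path: 5 -> 3 -> 1 -> 7, 3 edges)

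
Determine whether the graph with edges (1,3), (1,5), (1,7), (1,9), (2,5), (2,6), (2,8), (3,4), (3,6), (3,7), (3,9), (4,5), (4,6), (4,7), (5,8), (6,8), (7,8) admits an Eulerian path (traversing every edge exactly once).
Yes (the graph is connected and exactly 2 vertices have odd degree: {2, 3}; any Eulerian path must start and end at those)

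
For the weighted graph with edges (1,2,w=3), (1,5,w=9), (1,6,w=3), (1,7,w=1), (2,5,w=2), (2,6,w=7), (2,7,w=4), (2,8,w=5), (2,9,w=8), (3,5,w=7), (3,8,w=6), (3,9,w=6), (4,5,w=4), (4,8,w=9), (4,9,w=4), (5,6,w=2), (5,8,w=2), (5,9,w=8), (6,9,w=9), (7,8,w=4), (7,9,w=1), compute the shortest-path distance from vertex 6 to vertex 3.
9 (path: 6 -> 5 -> 3; weights 2 + 7 = 9)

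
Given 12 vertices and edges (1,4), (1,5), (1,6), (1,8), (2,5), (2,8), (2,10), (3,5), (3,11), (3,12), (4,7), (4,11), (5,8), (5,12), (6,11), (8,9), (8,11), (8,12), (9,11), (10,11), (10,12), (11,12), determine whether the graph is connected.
Yes (BFS from 1 visits [1, 4, 5, 6, 8, 7, 11, 2, 3, 12, 9, 10] — all 12 vertices reached)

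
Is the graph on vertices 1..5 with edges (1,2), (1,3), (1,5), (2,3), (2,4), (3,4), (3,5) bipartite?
No (odd cycle of length 3: 3 -> 1 -> 5 -> 3)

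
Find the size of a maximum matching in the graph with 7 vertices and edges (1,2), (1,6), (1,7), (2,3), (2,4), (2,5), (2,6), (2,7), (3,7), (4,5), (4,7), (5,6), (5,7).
3 (matching: (1,2), (4,7), (5,6); upper bound floor(n/2) = floor(7/2) = 3)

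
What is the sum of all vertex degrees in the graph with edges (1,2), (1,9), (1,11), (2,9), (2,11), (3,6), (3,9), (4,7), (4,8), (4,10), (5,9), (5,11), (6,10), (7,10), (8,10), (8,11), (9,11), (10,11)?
36 (handshake: sum of degrees = 2|E| = 2 x 18 = 36)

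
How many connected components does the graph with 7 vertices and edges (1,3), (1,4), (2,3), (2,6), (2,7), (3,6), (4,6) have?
2 (components: {1, 2, 3, 4, 6, 7}, {5})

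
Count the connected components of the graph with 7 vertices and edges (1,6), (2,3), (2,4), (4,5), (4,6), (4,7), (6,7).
1 (components: {1, 2, 3, 4, 5, 6, 7})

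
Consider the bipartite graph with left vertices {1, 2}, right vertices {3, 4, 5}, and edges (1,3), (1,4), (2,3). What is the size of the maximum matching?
2 (matching: (1,4), (2,3); upper bound min(|L|,|R|) = min(2,3) = 2)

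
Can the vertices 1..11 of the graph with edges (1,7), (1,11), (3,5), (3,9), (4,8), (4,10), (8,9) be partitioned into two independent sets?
Yes. Partition: {1, 2, 3, 6, 8, 10}, {4, 5, 7, 9, 11}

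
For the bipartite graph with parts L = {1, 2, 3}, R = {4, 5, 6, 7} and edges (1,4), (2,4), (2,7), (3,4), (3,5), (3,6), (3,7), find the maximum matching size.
3 (matching: (1,4), (2,7), (3,6); upper bound min(|L|,|R|) = min(3,4) = 3)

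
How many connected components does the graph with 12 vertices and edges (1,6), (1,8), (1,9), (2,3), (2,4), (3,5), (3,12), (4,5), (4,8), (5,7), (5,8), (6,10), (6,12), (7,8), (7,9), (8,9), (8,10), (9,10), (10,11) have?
1 (components: {1, 2, 3, 4, 5, 6, 7, 8, 9, 10, 11, 12})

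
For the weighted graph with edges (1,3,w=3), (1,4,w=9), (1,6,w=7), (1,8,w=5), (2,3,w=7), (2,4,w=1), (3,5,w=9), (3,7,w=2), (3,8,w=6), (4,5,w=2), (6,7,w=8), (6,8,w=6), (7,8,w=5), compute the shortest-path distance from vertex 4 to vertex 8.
14 (path: 4 -> 1 -> 8; weights 9 + 5 = 14)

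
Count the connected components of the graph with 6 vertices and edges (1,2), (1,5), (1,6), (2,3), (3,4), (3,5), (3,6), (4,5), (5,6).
1 (components: {1, 2, 3, 4, 5, 6})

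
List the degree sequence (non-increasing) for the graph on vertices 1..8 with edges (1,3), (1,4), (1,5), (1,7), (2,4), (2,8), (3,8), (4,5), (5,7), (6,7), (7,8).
[4, 4, 3, 3, 3, 2, 2, 1] (degrees: deg(1)=4, deg(2)=2, deg(3)=2, deg(4)=3, deg(5)=3, deg(6)=1, deg(7)=4, deg(8)=3)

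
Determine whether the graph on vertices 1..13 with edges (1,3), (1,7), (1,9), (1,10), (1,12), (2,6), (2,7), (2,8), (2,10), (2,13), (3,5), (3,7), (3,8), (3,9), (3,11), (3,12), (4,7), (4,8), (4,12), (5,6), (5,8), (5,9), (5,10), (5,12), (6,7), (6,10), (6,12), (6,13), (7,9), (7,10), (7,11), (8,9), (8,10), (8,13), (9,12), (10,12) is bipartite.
No (odd cycle of length 3: 7 -> 1 -> 3 -> 7)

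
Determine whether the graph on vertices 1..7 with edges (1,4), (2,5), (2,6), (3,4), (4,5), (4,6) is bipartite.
Yes. Partition: {1, 3, 5, 6, 7}, {2, 4}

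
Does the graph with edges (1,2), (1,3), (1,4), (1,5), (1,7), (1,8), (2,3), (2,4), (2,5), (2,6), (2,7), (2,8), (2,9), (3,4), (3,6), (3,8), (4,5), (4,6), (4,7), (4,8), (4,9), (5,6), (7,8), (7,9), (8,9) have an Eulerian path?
Yes (the graph is connected and exactly 2 vertices have odd degree: {3, 7}; any Eulerian path must start and end at those)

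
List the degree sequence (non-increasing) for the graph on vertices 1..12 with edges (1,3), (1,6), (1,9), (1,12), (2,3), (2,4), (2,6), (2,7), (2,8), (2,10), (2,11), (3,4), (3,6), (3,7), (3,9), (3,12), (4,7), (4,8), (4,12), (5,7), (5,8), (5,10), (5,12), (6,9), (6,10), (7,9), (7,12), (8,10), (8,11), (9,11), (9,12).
[7, 7, 6, 6, 6, 5, 5, 5, 4, 4, 4, 3] (degrees: deg(1)=4, deg(2)=7, deg(3)=7, deg(4)=5, deg(5)=4, deg(6)=5, deg(7)=6, deg(8)=5, deg(9)=6, deg(10)=4, deg(11)=3, deg(12)=6)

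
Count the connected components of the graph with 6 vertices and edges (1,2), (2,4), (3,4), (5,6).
2 (components: {1, 2, 3, 4}, {5, 6})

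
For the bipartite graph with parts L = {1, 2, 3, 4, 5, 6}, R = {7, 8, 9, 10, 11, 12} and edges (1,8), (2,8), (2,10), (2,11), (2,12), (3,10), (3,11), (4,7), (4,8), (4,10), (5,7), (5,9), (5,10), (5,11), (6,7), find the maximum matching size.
6 (matching: (1,8), (2,12), (3,11), (4,10), (5,9), (6,7); upper bound min(|L|,|R|) = min(6,6) = 6)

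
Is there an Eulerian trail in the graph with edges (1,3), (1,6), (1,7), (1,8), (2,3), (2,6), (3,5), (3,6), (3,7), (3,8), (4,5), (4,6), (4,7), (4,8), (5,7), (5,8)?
Yes — and in fact it has an Eulerian circuit (the graph is connected and all 8 vertices have even degree)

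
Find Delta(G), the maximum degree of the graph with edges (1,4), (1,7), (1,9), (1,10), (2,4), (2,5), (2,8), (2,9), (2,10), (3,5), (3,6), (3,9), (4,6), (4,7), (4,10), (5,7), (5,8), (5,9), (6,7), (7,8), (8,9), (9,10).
6 (attained at vertex 9)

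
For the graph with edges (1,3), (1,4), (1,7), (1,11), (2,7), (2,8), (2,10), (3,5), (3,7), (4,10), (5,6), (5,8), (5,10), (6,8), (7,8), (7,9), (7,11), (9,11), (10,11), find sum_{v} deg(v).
38 (handshake: sum of degrees = 2|E| = 2 x 19 = 38)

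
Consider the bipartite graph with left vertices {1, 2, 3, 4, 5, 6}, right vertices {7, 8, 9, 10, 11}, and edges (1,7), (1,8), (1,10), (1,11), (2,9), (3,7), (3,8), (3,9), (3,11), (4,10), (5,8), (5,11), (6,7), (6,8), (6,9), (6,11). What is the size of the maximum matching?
5 (matching: (1,11), (2,9), (3,8), (4,10), (6,7); upper bound min(|L|,|R|) = min(6,5) = 5)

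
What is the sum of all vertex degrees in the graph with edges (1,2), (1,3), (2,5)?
6 (handshake: sum of degrees = 2|E| = 2 x 3 = 6)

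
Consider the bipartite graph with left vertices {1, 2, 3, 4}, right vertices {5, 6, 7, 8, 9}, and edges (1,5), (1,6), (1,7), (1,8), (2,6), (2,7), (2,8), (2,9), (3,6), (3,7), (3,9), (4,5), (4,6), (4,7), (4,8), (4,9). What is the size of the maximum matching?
4 (matching: (1,8), (2,9), (3,7), (4,6); upper bound min(|L|,|R|) = min(4,5) = 4)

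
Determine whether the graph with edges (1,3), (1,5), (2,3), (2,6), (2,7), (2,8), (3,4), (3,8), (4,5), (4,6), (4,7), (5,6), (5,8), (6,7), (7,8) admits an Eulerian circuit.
Yes (the graph is connected and all 8 vertices have even degree)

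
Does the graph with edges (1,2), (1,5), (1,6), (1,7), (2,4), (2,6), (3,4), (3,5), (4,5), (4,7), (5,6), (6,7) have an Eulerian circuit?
No (2 vertices have odd degree: {2, 7}; Eulerian circuit requires 0)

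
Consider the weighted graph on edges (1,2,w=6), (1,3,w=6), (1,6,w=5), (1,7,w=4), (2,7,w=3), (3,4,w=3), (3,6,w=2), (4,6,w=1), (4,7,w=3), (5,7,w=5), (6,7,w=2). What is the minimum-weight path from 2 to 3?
7 (path: 2 -> 7 -> 6 -> 3; weights 3 + 2 + 2 = 7)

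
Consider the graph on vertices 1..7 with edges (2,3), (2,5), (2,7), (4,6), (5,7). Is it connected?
No, it has 3 components: {1}, {2, 3, 5, 7}, {4, 6}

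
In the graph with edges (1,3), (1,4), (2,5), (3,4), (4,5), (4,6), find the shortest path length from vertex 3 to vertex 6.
2 (path: 3 -> 4 -> 6, 2 edges)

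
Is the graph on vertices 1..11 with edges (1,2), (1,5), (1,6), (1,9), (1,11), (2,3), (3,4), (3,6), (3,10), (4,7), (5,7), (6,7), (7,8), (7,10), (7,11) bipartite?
Yes. Partition: {1, 3, 7}, {2, 4, 5, 6, 8, 9, 10, 11}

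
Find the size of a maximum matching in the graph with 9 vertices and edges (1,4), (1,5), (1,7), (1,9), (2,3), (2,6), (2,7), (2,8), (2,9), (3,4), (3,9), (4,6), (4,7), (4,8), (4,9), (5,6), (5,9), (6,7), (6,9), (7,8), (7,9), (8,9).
4 (matching: (1,5), (2,8), (4,7), (6,9); upper bound floor(n/2) = floor(9/2) = 4)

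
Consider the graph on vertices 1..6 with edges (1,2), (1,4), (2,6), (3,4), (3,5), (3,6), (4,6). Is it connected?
Yes (BFS from 1 visits [1, 2, 4, 6, 3, 5] — all 6 vertices reached)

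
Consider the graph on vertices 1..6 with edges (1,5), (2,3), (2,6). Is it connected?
No, it has 3 components: {1, 5}, {2, 3, 6}, {4}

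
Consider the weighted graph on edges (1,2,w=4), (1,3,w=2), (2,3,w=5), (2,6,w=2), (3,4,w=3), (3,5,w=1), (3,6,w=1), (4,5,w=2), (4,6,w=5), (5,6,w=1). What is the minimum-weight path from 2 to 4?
5 (path: 2 -> 6 -> 5 -> 4; weights 2 + 1 + 2 = 5)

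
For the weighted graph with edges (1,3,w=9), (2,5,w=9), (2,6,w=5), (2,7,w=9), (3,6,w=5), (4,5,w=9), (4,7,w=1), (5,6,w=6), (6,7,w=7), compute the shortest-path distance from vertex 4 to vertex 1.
22 (path: 4 -> 7 -> 6 -> 3 -> 1; weights 1 + 7 + 5 + 9 = 22)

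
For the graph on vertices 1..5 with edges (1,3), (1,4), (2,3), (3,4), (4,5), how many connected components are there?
1 (components: {1, 2, 3, 4, 5})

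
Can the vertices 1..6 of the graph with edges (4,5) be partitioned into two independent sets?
Yes. Partition: {1, 2, 3, 4, 6}, {5}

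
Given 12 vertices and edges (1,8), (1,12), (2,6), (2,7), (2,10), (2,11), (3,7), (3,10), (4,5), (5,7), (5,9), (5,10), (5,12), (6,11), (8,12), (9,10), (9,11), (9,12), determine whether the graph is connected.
Yes (BFS from 1 visits [1, 8, 12, 5, 9, 4, 7, 10, 11, 2, 3, 6] — all 12 vertices reached)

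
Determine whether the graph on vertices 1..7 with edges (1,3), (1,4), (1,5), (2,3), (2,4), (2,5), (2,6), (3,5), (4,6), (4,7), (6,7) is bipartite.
No (odd cycle of length 3: 5 -> 1 -> 3 -> 5)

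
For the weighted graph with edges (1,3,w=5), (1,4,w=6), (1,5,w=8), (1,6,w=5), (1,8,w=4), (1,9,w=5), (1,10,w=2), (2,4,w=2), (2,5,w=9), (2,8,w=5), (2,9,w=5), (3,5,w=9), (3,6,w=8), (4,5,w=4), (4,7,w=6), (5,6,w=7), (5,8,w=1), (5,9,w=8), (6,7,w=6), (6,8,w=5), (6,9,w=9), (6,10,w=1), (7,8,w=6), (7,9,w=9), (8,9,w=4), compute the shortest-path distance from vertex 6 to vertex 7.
6 (path: 6 -> 7; weights 6 = 6)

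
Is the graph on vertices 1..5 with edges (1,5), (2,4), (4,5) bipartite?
Yes. Partition: {1, 3, 4}, {2, 5}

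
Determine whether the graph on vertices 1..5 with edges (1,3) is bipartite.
Yes. Partition: {1, 2, 4, 5}, {3}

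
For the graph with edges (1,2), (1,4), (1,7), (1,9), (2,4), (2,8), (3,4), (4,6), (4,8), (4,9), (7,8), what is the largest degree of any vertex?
6 (attained at vertex 4)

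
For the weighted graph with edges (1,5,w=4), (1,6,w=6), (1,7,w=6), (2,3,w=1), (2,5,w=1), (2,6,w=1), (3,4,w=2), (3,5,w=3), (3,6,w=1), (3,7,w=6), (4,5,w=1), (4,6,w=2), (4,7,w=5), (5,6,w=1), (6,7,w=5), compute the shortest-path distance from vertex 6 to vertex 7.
5 (path: 6 -> 7; weights 5 = 5)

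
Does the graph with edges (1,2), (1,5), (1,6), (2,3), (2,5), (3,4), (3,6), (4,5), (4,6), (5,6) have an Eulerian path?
No (4 vertices have odd degree: {1, 2, 3, 4}; Eulerian path requires 0 or 2)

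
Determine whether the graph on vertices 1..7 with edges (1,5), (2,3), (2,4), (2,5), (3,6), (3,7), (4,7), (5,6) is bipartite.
Yes. Partition: {1, 2, 6, 7}, {3, 4, 5}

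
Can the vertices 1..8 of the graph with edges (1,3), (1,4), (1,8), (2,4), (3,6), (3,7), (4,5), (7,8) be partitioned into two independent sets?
Yes. Partition: {1, 2, 5, 6, 7}, {3, 4, 8}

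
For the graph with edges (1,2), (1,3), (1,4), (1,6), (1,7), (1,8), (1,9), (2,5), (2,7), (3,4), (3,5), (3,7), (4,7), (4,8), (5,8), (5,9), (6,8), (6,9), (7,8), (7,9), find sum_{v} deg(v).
40 (handshake: sum of degrees = 2|E| = 2 x 20 = 40)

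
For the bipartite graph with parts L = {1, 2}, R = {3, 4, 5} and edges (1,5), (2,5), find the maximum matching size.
1 (matching: (1,5); upper bound min(|L|,|R|) = min(2,3) = 2)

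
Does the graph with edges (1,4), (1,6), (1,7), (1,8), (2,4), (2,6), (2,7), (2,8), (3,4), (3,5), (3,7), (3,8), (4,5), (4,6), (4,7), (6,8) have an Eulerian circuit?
Yes (the graph is connected and all 8 vertices have even degree)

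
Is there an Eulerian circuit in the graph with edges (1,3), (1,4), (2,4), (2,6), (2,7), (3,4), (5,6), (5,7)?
No (2 vertices have odd degree: {2, 4}; Eulerian circuit requires 0)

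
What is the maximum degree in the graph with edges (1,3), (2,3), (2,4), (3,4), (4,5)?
3 (attained at vertices 3, 4)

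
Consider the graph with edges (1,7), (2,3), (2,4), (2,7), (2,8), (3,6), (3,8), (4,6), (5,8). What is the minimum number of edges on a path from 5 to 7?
3 (path: 5 -> 8 -> 2 -> 7, 3 edges)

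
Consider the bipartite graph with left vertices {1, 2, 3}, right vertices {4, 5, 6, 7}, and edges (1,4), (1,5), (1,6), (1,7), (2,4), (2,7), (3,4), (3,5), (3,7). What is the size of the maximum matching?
3 (matching: (1,6), (2,7), (3,5); upper bound min(|L|,|R|) = min(3,4) = 3)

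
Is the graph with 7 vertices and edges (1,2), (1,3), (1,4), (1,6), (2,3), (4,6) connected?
No, it has 3 components: {1, 2, 3, 4, 6}, {5}, {7}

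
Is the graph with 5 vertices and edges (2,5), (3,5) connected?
No, it has 3 components: {1}, {2, 3, 5}, {4}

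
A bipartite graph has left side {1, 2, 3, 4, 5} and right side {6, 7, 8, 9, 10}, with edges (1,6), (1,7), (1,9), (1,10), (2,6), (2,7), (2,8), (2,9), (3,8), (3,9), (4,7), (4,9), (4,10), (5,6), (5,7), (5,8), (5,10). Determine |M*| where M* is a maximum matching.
5 (matching: (1,10), (2,9), (3,8), (4,7), (5,6); upper bound min(|L|,|R|) = min(5,5) = 5)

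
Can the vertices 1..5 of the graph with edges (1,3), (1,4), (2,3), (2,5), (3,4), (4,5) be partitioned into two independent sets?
No (odd cycle of length 3: 3 -> 1 -> 4 -> 3)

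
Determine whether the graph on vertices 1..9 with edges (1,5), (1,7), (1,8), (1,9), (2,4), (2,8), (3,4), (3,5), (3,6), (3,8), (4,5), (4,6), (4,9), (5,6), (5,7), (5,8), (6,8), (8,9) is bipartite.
No (odd cycle of length 3: 5 -> 1 -> 8 -> 5)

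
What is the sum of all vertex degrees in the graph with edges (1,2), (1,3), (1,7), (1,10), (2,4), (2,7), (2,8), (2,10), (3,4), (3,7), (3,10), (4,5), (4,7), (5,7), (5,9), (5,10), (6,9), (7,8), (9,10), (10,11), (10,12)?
42 (handshake: sum of degrees = 2|E| = 2 x 21 = 42)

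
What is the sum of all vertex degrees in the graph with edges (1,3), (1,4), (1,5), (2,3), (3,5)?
10 (handshake: sum of degrees = 2|E| = 2 x 5 = 10)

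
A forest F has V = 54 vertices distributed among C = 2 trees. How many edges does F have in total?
52 (Each of the 2 component trees on V_i vertices has V_i - 1 edges; summing gives V - C = 54 - 2 = 52)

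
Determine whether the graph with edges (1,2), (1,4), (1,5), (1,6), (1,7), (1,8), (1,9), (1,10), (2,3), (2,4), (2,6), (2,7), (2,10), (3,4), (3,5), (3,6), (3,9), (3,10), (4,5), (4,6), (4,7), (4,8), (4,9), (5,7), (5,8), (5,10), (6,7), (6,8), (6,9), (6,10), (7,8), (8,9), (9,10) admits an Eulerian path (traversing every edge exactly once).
Yes — and in fact it has an Eulerian circuit (the graph is connected and all 10 vertices have even degree)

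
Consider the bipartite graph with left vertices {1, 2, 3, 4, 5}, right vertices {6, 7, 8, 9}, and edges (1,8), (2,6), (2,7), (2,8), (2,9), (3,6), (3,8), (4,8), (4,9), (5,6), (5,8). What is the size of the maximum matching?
4 (matching: (1,8), (2,7), (3,6), (4,9); upper bound min(|L|,|R|) = min(5,4) = 4)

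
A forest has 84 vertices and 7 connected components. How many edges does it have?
77 (Each of the 7 component trees on V_i vertices has V_i - 1 edges; summing gives V - C = 84 - 7 = 77)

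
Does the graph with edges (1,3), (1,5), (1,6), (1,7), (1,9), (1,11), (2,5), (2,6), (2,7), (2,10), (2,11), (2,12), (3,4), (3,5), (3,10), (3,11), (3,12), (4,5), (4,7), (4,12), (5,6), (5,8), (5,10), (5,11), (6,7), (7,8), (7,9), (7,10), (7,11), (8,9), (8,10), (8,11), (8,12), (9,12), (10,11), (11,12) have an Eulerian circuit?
Yes (the graph is connected and all 12 vertices have even degree)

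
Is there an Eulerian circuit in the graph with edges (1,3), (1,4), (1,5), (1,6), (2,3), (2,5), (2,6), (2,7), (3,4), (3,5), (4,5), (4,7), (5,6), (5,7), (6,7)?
Yes (the graph is connected and all 7 vertices have even degree)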